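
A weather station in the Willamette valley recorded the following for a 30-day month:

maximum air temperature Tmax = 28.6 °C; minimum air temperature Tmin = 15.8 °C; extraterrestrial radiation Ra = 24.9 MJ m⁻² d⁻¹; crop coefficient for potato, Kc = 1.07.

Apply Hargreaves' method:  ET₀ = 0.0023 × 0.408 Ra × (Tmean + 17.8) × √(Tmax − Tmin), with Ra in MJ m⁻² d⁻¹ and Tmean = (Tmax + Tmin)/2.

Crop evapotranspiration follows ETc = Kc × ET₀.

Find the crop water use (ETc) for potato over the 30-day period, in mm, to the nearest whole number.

107 mm

Tmean = (28.6 + 15.8)/2 = 22.20 °C
0.408 Ra = 0.408 × 24.9 = 10.1592 mm/d equivalent
ET₀ = 0.0023 × 10.1592 × (22.20 + 17.8) × √12.8 = 0.0023 × 10.1592 × 40.00 × 3.5777 = 3.3439 mm/d
ETc = Kc × ET₀ = 1.07 × 3.3439 = 3.5780 mm/d
Over 30 days: 3.5780 × 30 = 107.340 mm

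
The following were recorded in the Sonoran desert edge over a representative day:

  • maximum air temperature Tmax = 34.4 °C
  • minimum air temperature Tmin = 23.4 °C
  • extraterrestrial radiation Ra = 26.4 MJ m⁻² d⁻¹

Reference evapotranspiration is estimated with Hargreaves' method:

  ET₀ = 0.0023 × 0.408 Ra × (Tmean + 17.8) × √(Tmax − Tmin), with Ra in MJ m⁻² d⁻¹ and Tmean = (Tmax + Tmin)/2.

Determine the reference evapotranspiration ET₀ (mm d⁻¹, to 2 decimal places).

Tmean = (34.4 + 23.4)/2 = 28.90 °C
0.408 Ra = 0.408 × 26.4 = 10.7712 mm/d equivalent
ET₀ = 0.0023 × 10.7712 × (28.90 + 17.8) × √11.0 = 0.0023 × 10.7712 × 46.70 × 3.3166 = 3.8371 mm/d

3.84 mm d⁻¹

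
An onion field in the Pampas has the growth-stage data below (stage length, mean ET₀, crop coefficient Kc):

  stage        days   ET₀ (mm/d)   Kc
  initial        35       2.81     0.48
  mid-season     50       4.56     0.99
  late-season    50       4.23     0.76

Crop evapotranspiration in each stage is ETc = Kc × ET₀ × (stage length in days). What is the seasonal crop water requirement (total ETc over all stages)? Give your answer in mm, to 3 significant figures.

initial: 0.48 × 2.81 × 35 = 47.21 mm
mid-season: 0.99 × 4.56 × 50 = 225.72 mm
late-season: 0.76 × 4.23 × 50 = 160.74 mm
Seasonal total = 433.67 mm

434 mm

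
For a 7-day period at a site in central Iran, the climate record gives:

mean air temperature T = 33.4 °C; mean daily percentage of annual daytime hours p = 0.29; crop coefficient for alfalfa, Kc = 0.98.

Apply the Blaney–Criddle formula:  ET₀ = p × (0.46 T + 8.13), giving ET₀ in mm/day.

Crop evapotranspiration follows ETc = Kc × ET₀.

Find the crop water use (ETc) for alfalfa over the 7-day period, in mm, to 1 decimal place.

ET₀ = 0.29 × (0.46 × 33.4 + 8.13) = 0.29 × 23.494 = 6.8133 mm/d
ETc = Kc × ET₀ = 0.98 × 6.8133 = 6.6770 mm/d
Over 7 days: 6.6770 × 7 = 46.739 mm

46.7 mm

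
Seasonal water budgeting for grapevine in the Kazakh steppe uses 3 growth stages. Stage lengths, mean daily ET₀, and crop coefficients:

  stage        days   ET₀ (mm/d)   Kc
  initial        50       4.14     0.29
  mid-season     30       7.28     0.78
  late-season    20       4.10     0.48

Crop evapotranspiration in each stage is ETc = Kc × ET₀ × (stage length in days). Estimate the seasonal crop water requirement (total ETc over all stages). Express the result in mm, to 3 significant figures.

initial: 0.29 × 4.14 × 50 = 60.03 mm
mid-season: 0.78 × 7.28 × 30 = 170.35 mm
late-season: 0.48 × 4.10 × 20 = 39.36 mm
Seasonal total = 269.74 mm

270 mm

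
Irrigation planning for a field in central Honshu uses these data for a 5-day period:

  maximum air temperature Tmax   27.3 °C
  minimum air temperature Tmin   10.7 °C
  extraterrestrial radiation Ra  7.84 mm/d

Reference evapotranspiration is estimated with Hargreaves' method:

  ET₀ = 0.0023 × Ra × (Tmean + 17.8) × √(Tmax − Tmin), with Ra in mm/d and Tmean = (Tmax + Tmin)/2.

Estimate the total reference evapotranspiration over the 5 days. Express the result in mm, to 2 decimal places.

13.52 mm

Tmean = (27.3 + 10.7)/2 = 19.00 °C
ET₀ = 0.0023 × 7.84 × (19.00 + 17.8) × √16.6 = 0.0023 × 7.84 × 36.80 × 4.0743 = 2.7036 mm/d
Over 5 days: 2.7036 × 5 = 13.518 mm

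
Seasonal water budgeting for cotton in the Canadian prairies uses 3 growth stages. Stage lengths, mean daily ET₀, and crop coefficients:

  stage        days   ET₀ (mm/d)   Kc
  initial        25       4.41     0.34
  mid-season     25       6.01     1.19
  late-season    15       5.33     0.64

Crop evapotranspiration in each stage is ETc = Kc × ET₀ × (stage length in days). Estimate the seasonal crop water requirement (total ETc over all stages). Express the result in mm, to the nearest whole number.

initial: 0.34 × 4.41 × 25 = 37.49 mm
mid-season: 1.19 × 6.01 × 25 = 178.80 mm
late-season: 0.64 × 5.33 × 15 = 51.17 mm
Seasonal total = 267.46 mm

267 mm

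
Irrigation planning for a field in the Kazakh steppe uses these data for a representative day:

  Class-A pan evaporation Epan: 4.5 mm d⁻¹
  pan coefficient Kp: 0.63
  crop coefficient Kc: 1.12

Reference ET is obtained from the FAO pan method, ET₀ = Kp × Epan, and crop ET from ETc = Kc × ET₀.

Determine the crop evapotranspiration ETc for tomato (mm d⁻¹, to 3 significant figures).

3.18 mm d⁻¹

ET₀ = 0.63 × 4.5 = 2.8350 mm/d
ETc = Kc × ET₀ = 1.12 × 2.8350 = 3.1752 mm/d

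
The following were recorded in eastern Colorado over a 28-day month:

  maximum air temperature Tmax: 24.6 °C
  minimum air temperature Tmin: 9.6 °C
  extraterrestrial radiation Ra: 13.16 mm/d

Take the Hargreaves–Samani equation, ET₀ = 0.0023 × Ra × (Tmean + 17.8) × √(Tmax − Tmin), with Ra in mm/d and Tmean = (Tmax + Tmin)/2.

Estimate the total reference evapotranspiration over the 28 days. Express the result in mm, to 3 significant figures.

Tmean = (24.6 + 9.6)/2 = 17.10 °C
ET₀ = 0.0023 × 13.16 × (17.10 + 17.8) × √15.0 = 0.0023 × 13.16 × 34.90 × 3.8730 = 4.0913 mm/d
Over 28 days: 4.0913 × 28 = 114.556 mm

115 mm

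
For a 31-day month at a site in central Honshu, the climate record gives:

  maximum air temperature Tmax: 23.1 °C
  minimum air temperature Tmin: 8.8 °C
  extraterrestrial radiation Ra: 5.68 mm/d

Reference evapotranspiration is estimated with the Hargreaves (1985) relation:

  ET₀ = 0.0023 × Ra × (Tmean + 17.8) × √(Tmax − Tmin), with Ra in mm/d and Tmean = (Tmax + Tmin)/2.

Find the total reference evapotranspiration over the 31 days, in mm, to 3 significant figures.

Tmean = (23.1 + 8.8)/2 = 15.95 °C
ET₀ = 0.0023 × 5.68 × (15.95 + 17.8) × √14.3 = 0.0023 × 5.68 × 33.75 × 3.7815 = 1.6673 mm/d
Over 31 days: 1.6673 × 31 = 51.686 mm

51.7 mm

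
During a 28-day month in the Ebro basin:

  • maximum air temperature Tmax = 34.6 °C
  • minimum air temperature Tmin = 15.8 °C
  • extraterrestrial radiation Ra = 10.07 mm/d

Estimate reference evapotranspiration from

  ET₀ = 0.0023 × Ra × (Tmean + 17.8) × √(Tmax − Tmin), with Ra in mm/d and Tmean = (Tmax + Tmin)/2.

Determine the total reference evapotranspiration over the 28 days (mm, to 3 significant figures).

121 mm

Tmean = (34.6 + 15.8)/2 = 25.20 °C
ET₀ = 0.0023 × 10.07 × (25.20 + 17.8) × √18.8 = 0.0023 × 10.07 × 43.00 × 4.3359 = 4.3182 mm/d
Over 28 days: 4.3182 × 28 = 120.910 mm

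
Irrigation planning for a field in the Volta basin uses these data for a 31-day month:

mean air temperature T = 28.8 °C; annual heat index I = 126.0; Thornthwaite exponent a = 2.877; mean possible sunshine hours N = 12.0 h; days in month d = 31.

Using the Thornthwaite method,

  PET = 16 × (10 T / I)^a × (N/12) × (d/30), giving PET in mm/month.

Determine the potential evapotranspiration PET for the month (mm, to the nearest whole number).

178 mm

10T/I = 10 × 28.8 / 126.0 = 2.2857
(10T/I)^a = 2.2857^2.877 = 10.7869
Uncorrected PET = 16 × 10.7869 = 172.590 mm
Correction = (N/12)(d/30) = (12.0/12)(31/30) = 1.0333
PET = 172.590 × 1.0333 = 178.337 mm/month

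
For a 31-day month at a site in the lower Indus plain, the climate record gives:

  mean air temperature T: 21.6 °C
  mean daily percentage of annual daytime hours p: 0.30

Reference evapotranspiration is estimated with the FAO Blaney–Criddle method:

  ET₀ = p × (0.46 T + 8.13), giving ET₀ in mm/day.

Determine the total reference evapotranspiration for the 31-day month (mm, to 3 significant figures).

ET₀ = 0.30 × (0.46 × 21.6 + 8.13) = 0.30 × 18.066 = 5.4198 mm/d
Monthly total = 5.4198 × 31 = 168.014 mm

168 mm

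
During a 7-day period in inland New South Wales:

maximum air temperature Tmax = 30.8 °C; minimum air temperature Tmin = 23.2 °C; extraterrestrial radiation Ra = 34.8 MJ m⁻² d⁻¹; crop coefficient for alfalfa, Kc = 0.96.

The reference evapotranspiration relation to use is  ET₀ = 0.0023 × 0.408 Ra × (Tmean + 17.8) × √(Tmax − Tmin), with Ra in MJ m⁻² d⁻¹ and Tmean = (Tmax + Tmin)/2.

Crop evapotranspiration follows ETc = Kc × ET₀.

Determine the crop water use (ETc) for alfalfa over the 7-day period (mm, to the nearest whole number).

27 mm

Tmean = (30.8 + 23.2)/2 = 27.00 °C
0.408 Ra = 0.408 × 34.8 = 14.1984 mm/d equivalent
ET₀ = 0.0023 × 14.1984 × (27.00 + 17.8) × √7.6 = 0.0023 × 14.1984 × 44.80 × 2.7568 = 4.0332 mm/d
ETc = Kc × ET₀ = 0.96 × 4.0332 = 3.8719 mm/d
Over 7 days: 3.8719 × 7 = 27.103 mm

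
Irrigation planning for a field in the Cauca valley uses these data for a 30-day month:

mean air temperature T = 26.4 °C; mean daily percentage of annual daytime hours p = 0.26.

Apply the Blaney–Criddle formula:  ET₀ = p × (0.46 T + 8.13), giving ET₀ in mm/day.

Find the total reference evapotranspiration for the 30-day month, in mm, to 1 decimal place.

ET₀ = 0.26 × (0.46 × 26.4 + 8.13) = 0.26 × 20.274 = 5.2712 mm/d
Monthly total = 5.2712 × 30 = 158.136 mm

158.1 mm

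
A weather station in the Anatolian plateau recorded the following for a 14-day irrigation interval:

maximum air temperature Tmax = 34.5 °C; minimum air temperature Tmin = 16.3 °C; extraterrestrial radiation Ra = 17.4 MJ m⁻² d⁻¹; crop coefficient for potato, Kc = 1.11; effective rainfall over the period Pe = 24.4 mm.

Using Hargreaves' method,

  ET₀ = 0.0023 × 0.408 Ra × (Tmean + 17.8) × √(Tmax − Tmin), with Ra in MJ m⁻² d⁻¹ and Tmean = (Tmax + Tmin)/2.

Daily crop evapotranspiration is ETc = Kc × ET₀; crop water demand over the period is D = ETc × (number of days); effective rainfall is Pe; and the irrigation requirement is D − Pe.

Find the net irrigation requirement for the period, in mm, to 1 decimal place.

22.4 mm

Tmean = (34.5 + 16.3)/2 = 25.40 °C
0.408 Ra = 0.408 × 17.4 = 7.0992 mm/d equivalent
ET₀ = 0.0023 × 7.0992 × (25.40 + 17.8) × √18.2 = 0.0023 × 7.0992 × 43.20 × 4.2661 = 3.0092 mm/d
ETc = Kc × ET₀ = 1.11 × 3.0092 = 3.3402 mm/d
Crop demand D = ETc × 14 d = 3.3402 × 14 = 46.763 mm
D − Pe = 46.763 − 24.4 = 22.363 mm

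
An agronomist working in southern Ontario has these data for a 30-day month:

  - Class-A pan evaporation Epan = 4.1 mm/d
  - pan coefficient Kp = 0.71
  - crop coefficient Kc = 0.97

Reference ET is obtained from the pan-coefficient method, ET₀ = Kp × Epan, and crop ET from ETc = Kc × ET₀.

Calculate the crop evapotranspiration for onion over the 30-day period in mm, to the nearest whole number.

85 mm

ET₀ = 0.71 × 4.1 = 2.9110 mm/d
ETc = Kc × ET₀ = 0.97 × 2.9110 = 2.8237 mm/d
Over 30 days: 2.8237 × 30 = 84.711 mm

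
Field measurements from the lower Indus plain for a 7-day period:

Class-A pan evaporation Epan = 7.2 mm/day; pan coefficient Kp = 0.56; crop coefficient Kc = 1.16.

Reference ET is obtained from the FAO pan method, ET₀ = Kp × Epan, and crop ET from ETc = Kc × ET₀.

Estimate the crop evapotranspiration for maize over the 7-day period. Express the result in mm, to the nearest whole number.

ET₀ = 0.56 × 7.2 = 4.0320 mm/d
ETc = Kc × ET₀ = 1.16 × 4.0320 = 4.6771 mm/d
Over 7 days: 4.6771 × 7 = 32.740 mm

33 mm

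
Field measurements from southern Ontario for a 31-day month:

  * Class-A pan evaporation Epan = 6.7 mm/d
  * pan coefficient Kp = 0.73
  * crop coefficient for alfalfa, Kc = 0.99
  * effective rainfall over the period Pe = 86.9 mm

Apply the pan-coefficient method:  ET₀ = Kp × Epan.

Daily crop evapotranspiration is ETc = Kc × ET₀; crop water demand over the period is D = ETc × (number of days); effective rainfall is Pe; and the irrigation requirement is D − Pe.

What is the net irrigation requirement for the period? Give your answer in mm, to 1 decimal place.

63.2 mm

ET₀ = 0.73 × 6.7 = 4.8910 mm/d
ETc = Kc × ET₀ = 0.99 × 4.8910 = 4.8421 mm/d
Crop demand D = ETc × 31 d = 4.8421 × 31 = 150.105 mm
D − Pe = 150.105 − 86.9 = 63.205 mm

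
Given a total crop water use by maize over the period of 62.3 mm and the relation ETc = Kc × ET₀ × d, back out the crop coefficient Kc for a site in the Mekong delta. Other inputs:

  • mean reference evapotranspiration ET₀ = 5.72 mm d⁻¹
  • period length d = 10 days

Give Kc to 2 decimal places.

1.09

ETc = Kc × ET₀ × d  ⇒  Kc = ETc / (ET₀ × d)
Kc = 62.3 / (5.72 × 10) = 62.3 / 57.20 = 1.0892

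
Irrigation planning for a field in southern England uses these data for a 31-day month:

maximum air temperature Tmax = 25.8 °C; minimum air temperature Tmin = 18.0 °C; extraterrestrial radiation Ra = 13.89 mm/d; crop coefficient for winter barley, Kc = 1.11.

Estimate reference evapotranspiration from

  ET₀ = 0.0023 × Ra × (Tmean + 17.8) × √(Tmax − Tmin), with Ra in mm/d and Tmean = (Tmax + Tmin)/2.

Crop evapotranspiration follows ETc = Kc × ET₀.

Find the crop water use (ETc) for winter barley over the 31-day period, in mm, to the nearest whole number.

122 mm

Tmean = (25.8 + 18.0)/2 = 21.90 °C
ET₀ = 0.0023 × 13.89 × (21.90 + 17.8) × √7.8 = 0.0023 × 13.89 × 39.70 × 2.7928 = 3.5421 mm/d
ETc = Kc × ET₀ = 1.11 × 3.5421 = 3.9317 mm/d
Over 31 days: 3.9317 × 31 = 121.883 mm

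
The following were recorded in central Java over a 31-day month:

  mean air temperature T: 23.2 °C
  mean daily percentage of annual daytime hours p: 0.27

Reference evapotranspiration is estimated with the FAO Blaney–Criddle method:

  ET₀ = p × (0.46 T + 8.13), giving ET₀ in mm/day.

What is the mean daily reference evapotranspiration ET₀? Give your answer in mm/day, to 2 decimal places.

5.08 mm/day

ET₀ = 0.27 × (0.46 × 23.2 + 8.13) = 0.27 × 18.802 = 5.0765 mm/d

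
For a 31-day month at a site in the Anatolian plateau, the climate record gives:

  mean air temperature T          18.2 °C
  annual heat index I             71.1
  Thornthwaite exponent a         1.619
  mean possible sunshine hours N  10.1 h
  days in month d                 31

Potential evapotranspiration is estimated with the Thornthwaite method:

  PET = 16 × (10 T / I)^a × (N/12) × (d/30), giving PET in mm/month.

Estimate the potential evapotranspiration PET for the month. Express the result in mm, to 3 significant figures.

10T/I = 10 × 18.2 / 71.1 = 2.5598
(10T/I)^a = 2.5598^1.619 = 4.5802
Uncorrected PET = 16 × 4.5802 = 73.283 mm
Correction = (N/12)(d/30) = (10.1/12)(31/30) = 0.8697
PET = 73.283 × 0.8697 = 63.734 mm/month

63.7 mm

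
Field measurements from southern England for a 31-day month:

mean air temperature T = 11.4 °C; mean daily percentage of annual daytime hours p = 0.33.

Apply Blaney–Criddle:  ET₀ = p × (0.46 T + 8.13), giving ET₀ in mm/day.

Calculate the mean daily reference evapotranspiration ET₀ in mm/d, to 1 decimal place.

ET₀ = 0.33 × (0.46 × 11.4 + 8.13) = 0.33 × 13.374 = 4.4134 mm/d

4.4 mm/d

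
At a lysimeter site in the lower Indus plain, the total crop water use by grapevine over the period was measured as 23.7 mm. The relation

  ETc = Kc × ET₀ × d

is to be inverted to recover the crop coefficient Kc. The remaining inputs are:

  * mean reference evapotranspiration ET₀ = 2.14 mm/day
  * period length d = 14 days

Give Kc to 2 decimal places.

ETc = Kc × ET₀ × d  ⇒  Kc = ETc / (ET₀ × d)
Kc = 23.7 / (2.14 × 14) = 23.7 / 29.96 = 0.7911

0.79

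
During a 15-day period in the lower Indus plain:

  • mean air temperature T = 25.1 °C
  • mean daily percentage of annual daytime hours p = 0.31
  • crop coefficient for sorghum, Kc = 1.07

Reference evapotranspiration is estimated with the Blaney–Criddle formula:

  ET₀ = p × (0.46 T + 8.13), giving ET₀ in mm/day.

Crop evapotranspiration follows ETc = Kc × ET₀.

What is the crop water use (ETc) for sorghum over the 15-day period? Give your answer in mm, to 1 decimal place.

ET₀ = 0.31 × (0.46 × 25.1 + 8.13) = 0.31 × 19.676 = 6.0996 mm/d
ETc = Kc × ET₀ = 1.07 × 6.0996 = 6.5266 mm/d
Over 15 days: 6.5266 × 15 = 97.899 mm

97.9 mm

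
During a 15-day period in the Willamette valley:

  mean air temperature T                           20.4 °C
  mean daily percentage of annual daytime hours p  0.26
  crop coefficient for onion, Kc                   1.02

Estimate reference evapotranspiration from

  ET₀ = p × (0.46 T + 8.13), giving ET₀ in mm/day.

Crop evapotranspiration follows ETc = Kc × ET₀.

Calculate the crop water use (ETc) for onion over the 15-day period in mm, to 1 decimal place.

69.7 mm

ET₀ = 0.26 × (0.46 × 20.4 + 8.13) = 0.26 × 17.514 = 4.5536 mm/d
ETc = Kc × ET₀ = 1.02 × 4.5536 = 4.6447 mm/d
Over 15 days: 4.6447 × 15 = 69.671 mm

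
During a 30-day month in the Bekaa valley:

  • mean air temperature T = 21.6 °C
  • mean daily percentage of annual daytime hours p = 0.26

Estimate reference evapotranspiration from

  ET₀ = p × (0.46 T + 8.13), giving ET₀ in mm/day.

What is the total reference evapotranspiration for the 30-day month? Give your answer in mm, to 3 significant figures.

141 mm

ET₀ = 0.26 × (0.46 × 21.6 + 8.13) = 0.26 × 18.066 = 4.6972 mm/d
Monthly total = 4.6972 × 30 = 140.916 mm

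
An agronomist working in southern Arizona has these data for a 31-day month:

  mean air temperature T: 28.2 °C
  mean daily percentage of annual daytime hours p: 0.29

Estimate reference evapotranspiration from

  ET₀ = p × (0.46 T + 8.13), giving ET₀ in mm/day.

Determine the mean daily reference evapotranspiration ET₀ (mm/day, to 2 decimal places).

6.12 mm/day

ET₀ = 0.29 × (0.46 × 28.2 + 8.13) = 0.29 × 21.102 = 6.1196 mm/d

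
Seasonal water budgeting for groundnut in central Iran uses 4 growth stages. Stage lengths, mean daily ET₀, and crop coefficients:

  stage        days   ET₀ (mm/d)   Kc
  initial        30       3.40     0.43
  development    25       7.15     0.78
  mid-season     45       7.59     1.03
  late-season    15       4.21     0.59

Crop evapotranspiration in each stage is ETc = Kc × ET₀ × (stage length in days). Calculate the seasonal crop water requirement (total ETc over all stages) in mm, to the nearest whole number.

initial: 0.43 × 3.40 × 30 = 43.86 mm
development: 0.78 × 7.15 × 25 = 139.43 mm
mid-season: 1.03 × 7.59 × 45 = 351.80 mm
late-season: 0.59 × 4.21 × 15 = 37.26 mm
Seasonal total = 572.35 mm

572 mm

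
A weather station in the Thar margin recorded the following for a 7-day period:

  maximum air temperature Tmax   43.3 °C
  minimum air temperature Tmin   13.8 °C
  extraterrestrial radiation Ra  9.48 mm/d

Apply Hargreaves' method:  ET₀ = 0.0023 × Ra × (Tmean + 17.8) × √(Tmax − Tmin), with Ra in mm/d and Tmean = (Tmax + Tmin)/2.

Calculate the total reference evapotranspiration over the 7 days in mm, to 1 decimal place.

Tmean = (43.3 + 13.8)/2 = 28.55 °C
ET₀ = 0.0023 × 9.48 × (28.55 + 17.8) × √29.5 = 0.0023 × 9.48 × 46.35 × 5.4314 = 5.4891 mm/d
Over 7 days: 5.4891 × 7 = 38.424 mm

38.4 mm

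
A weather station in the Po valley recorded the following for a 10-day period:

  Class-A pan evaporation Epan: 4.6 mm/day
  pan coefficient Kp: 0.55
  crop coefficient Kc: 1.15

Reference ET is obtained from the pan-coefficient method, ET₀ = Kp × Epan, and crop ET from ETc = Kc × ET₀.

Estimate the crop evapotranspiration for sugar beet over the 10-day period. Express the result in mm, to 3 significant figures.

29.1 mm

ET₀ = 0.55 × 4.6 = 2.5300 mm/d
ETc = Kc × ET₀ = 1.15 × 2.5300 = 2.9095 mm/d
Over 10 days: 2.9095 × 10 = 29.095 mm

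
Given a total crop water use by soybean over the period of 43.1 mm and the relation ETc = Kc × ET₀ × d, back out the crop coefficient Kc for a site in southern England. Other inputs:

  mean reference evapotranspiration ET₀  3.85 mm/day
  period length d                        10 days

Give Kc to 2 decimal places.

1.12

ETc = Kc × ET₀ × d  ⇒  Kc = ETc / (ET₀ × d)
Kc = 43.1 / (3.85 × 10) = 43.1 / 38.50 = 1.1195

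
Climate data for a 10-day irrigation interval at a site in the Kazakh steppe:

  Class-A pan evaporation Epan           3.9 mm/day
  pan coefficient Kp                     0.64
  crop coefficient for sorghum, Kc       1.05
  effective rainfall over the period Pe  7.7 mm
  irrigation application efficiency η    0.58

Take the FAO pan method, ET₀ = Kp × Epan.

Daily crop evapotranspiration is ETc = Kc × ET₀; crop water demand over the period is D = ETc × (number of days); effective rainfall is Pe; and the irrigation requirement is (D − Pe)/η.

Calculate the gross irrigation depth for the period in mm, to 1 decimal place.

31.9 mm

ET₀ = 0.64 × 3.9 = 2.4960 mm/d
ETc = Kc × ET₀ = 1.05 × 2.4960 = 2.6208 mm/d
Crop demand D = ETc × 10 d = 2.6208 × 10 = 26.208 mm
D − Pe = 26.208 − 7.7 = 18.508 mm
Gross irrigation = 18.508 / 0.58 = 31.910 mm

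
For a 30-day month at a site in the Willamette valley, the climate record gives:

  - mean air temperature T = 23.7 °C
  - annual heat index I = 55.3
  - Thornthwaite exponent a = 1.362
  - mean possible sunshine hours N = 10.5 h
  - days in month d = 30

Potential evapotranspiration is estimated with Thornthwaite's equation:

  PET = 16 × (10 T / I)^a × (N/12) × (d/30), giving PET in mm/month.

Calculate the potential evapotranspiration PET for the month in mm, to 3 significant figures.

10T/I = 10 × 23.7 / 55.3 = 4.2857
(10T/I)^a = 4.2857^1.362 = 7.2579
Uncorrected PET = 16 × 7.2579 = 116.126 mm
Correction = (N/12)(d/30) = (10.5/12)(30/30) = 0.8750
PET = 116.126 × 0.8750 = 101.610 mm/month

102 mm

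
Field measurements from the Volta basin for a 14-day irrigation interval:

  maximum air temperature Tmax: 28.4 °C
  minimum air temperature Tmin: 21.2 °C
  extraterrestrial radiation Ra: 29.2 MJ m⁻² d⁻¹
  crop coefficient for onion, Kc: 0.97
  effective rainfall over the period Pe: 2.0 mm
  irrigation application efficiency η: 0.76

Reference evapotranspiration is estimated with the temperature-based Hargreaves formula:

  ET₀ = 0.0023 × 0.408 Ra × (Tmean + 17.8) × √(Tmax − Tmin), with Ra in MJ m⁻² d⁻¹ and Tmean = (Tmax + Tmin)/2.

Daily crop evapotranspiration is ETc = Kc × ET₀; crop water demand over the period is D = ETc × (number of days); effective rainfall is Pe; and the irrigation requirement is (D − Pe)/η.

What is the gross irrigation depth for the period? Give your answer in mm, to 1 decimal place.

Tmean = (28.4 + 21.2)/2 = 24.80 °C
0.408 Ra = 0.408 × 29.2 = 11.9136 mm/d equivalent
ET₀ = 0.0023 × 11.9136 × (24.80 + 17.8) × √7.2 = 0.0023 × 11.9136 × 42.60 × 2.6833 = 3.1322 mm/d
ETc = Kc × ET₀ = 0.97 × 3.1322 = 3.0382 mm/d
Crop demand D = ETc × 14 d = 3.0382 × 14 = 42.535 mm
D − Pe = 42.535 − 2.0 = 40.535 mm
Gross irrigation = 40.535 / 0.76 = 53.336 mm

53.3 mm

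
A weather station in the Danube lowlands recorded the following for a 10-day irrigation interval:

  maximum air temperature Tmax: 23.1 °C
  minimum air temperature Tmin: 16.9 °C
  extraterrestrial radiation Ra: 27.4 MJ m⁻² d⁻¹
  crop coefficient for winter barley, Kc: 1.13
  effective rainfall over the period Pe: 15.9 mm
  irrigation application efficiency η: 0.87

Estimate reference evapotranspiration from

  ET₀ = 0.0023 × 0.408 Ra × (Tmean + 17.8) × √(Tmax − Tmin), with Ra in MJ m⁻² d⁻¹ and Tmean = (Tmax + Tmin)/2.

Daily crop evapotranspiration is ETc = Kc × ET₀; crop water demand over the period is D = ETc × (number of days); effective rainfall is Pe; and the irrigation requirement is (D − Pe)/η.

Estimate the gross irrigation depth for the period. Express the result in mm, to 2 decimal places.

13.16 mm

Tmean = (23.1 + 16.9)/2 = 20.00 °C
0.408 Ra = 0.408 × 27.4 = 11.1792 mm/d equivalent
ET₀ = 0.0023 × 11.1792 × (20.00 + 17.8) × √6.2 = 0.0023 × 11.1792 × 37.80 × 2.4900 = 2.4201 mm/d
ETc = Kc × ET₀ = 1.13 × 2.4201 = 2.7347 mm/d
Crop demand D = ETc × 10 d = 2.7347 × 10 = 27.347 mm
D − Pe = 27.347 − 15.9 = 11.447 mm
Gross irrigation = 11.447 / 0.87 = 13.157 mm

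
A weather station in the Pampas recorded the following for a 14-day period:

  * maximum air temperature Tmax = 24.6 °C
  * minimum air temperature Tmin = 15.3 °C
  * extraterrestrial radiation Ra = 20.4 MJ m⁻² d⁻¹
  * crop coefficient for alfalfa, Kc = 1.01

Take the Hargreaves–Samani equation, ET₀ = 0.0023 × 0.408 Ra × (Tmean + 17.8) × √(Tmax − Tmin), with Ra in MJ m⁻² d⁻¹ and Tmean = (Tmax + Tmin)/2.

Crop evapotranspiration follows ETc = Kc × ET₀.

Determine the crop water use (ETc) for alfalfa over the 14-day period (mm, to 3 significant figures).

Tmean = (24.6 + 15.3)/2 = 19.95 °C
0.408 Ra = 0.408 × 20.4 = 8.3232 mm/d equivalent
ET₀ = 0.0023 × 8.3232 × (19.95 + 17.8) × √9.3 = 0.0023 × 8.3232 × 37.75 × 3.0496 = 2.2038 mm/d
ETc = Kc × ET₀ = 1.01 × 2.2038 = 2.2258 mm/d
Over 14 days: 2.2258 × 14 = 31.161 mm

31.2 mm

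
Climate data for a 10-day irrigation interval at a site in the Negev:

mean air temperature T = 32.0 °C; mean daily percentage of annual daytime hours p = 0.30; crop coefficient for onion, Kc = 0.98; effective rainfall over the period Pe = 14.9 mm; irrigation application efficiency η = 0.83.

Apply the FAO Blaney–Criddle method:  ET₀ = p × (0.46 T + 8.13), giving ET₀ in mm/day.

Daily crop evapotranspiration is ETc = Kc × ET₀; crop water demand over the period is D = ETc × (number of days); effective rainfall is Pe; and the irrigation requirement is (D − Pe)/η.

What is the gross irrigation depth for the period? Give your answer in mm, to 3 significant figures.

ET₀ = 0.30 × (0.46 × 32.0 + 8.13) = 0.30 × 22.850 = 6.8550 mm/d
ETc = Kc × ET₀ = 0.98 × 6.8550 = 6.7179 mm/d
Crop demand D = ETc × 10 d = 6.7179 × 10 = 67.179 mm
D − Pe = 67.179 − 14.9 = 52.279 mm
Gross irrigation = 52.279 / 0.83 = 62.987 mm

63.0 mm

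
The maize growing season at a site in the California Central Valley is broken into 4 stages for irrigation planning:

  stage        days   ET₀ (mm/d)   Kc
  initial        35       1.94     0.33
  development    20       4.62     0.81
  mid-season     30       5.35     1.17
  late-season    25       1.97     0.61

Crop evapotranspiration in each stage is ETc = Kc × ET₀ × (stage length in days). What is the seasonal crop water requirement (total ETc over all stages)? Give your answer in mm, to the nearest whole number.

315 mm

initial: 0.33 × 1.94 × 35 = 22.41 mm
development: 0.81 × 4.62 × 20 = 74.84 mm
mid-season: 1.17 × 5.35 × 30 = 187.79 mm
late-season: 0.61 × 1.97 × 25 = 30.04 mm
Seasonal total = 315.08 mm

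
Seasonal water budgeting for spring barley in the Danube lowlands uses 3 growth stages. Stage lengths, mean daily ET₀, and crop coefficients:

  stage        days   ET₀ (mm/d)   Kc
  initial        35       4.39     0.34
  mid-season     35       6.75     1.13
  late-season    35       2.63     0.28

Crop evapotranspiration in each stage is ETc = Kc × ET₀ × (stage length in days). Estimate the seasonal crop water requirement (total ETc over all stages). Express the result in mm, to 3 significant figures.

345 mm

initial: 0.34 × 4.39 × 35 = 52.24 mm
mid-season: 1.13 × 6.75 × 35 = 266.96 mm
late-season: 0.28 × 2.63 × 35 = 25.77 mm
Seasonal total = 344.97 mm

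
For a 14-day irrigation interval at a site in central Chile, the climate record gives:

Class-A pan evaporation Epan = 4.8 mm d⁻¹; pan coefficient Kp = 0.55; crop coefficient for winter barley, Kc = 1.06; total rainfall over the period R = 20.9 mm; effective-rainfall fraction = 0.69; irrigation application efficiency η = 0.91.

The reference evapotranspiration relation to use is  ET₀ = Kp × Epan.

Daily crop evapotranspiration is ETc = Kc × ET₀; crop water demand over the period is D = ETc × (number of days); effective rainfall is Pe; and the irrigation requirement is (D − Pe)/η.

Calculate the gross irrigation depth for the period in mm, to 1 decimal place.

27.2 mm

ET₀ = 0.55 × 4.8 = 2.6400 mm/d
ETc = Kc × ET₀ = 1.06 × 2.6400 = 2.7984 mm/d
Crop demand D = ETc × 14 d = 2.7984 × 14 = 39.178 mm
Pe = 0.69 × 20.9 = 14.421 mm
D − Pe = 39.178 − 14.421 = 24.757 mm
Gross irrigation = 24.757 / 0.91 = 27.205 mm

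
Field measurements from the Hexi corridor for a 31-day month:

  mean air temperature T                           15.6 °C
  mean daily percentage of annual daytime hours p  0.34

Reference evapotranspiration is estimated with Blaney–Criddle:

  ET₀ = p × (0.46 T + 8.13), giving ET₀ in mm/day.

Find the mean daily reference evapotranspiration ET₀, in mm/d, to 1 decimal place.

ET₀ = 0.34 × (0.46 × 15.6 + 8.13) = 0.34 × 15.306 = 5.2040 mm/d

5.2 mm/d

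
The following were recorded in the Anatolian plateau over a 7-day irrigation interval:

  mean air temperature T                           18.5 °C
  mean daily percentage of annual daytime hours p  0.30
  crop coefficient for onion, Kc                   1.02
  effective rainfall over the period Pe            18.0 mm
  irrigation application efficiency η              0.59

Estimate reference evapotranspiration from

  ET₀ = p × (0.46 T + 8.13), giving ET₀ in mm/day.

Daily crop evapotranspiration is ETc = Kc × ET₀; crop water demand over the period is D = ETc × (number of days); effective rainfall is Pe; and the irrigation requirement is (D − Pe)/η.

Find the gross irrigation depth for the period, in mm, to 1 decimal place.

ET₀ = 0.30 × (0.46 × 18.5 + 8.13) = 0.30 × 16.640 = 4.9920 mm/d
ETc = Kc × ET₀ = 1.02 × 4.9920 = 5.0918 mm/d
Crop demand D = ETc × 7 d = 5.0918 × 7 = 35.643 mm
D − Pe = 35.643 − 18.0 = 17.643 mm
Gross irrigation = 17.643 / 0.59 = 29.903 mm

29.9 mm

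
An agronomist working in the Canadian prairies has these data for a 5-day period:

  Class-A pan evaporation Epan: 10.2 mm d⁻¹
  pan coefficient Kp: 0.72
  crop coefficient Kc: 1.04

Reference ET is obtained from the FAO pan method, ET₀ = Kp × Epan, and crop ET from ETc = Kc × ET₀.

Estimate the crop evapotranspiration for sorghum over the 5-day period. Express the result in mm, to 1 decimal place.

ET₀ = 0.72 × 10.2 = 7.3440 mm/d
ETc = Kc × ET₀ = 1.04 × 7.3440 = 7.6378 mm/d
Over 5 days: 7.6378 × 5 = 38.189 mm

38.2 mm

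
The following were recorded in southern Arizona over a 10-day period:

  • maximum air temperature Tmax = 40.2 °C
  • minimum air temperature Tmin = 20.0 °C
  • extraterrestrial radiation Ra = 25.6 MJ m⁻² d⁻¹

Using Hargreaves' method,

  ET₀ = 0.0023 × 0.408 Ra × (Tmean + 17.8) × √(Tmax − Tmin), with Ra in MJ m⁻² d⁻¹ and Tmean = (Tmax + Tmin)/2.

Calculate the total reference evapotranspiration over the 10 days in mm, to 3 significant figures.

Tmean = (40.2 + 20.0)/2 = 30.10 °C
0.408 Ra = 0.408 × 25.6 = 10.4448 mm/d equivalent
ET₀ = 0.0023 × 10.4448 × (30.10 + 17.8) × √20.2 = 0.0023 × 10.4448 × 47.90 × 4.4944 = 5.1717 mm/d
Over 10 days: 5.1717 × 10 = 51.717 mm

51.7 mm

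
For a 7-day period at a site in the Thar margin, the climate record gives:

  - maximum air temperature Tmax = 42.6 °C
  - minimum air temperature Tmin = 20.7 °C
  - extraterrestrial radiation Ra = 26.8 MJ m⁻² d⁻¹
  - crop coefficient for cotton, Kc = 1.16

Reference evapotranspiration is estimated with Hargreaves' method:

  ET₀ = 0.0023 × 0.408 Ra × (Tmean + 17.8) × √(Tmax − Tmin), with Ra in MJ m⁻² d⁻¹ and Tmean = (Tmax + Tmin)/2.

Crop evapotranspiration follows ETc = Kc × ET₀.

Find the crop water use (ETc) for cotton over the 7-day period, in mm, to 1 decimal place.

Tmean = (42.6 + 20.7)/2 = 31.65 °C
0.408 Ra = 0.408 × 26.8 = 10.9344 mm/d equivalent
ET₀ = 0.0023 × 10.9344 × (31.65 + 17.8) × √21.9 = 0.0023 × 10.9344 × 49.45 × 4.6797 = 5.8198 mm/d
ETc = Kc × ET₀ = 1.16 × 5.8198 = 6.7510 mm/d
Over 7 days: 6.7510 × 7 = 47.257 mm

47.3 mm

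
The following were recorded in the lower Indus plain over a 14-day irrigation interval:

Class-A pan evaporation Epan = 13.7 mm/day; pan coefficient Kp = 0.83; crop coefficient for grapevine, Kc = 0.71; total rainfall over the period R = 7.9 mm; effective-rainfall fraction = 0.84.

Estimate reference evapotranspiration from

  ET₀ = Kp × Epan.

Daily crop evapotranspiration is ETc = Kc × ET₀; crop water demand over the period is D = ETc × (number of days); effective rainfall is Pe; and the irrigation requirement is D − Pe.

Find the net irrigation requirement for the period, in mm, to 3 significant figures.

106 mm

ET₀ = 0.83 × 13.7 = 11.3710 mm/d
ETc = Kc × ET₀ = 0.71 × 11.3710 = 8.0734 mm/d
Crop demand D = ETc × 14 d = 8.0734 × 14 = 113.028 mm
Pe = 0.84 × 7.9 = 6.636 mm
D − Pe = 113.028 − 6.636 = 106.392 mm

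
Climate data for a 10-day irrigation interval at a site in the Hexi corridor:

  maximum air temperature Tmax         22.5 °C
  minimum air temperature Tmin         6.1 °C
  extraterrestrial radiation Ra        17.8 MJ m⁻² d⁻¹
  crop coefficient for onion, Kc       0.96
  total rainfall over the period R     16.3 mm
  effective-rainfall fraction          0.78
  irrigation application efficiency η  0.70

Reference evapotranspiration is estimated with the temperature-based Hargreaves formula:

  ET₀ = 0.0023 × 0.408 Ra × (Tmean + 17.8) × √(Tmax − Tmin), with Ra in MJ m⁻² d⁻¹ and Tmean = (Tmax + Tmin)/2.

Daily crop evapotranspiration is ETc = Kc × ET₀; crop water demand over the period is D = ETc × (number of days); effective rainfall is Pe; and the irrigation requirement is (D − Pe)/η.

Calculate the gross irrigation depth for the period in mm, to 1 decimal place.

Tmean = (22.5 + 6.1)/2 = 14.30 °C
0.408 Ra = 0.408 × 17.8 = 7.2624 mm/d equivalent
ET₀ = 0.0023 × 7.2624 × (14.30 + 17.8) × √16.4 = 0.0023 × 7.2624 × 32.10 × 4.0497 = 2.1714 mm/d
ETc = Kc × ET₀ = 0.96 × 2.1714 = 2.0845 mm/d
Crop demand D = ETc × 10 d = 2.0845 × 10 = 20.845 mm
Pe = 0.78 × 16.3 = 12.714 mm
D − Pe = 20.845 − 12.714 = 8.131 mm
Gross irrigation = 8.131 / 0.70 = 11.616 mm

11.6 mm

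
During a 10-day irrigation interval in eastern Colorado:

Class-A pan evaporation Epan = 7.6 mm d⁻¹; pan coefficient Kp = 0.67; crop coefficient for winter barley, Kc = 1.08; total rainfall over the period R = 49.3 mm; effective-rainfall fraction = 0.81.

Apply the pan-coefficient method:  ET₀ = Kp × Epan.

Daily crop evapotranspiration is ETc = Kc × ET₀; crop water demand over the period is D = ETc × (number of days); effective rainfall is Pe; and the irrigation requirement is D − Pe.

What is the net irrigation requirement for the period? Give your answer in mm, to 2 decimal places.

ET₀ = 0.67 × 7.6 = 5.0920 mm/d
ETc = Kc × ET₀ = 1.08 × 5.0920 = 5.4994 mm/d
Crop demand D = ETc × 10 d = 5.4994 × 10 = 54.994 mm
Pe = 0.81 × 49.3 = 39.933 mm
D − Pe = 54.994 − 39.933 = 15.061 mm

15.06 mm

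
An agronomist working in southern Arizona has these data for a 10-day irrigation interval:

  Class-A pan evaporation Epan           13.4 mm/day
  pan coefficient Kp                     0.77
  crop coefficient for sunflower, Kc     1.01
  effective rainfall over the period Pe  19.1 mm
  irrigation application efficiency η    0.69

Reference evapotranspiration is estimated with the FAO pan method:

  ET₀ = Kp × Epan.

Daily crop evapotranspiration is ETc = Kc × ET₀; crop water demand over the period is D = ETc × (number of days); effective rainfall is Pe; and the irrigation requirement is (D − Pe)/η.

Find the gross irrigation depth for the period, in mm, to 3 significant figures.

ET₀ = 0.77 × 13.4 = 10.3180 mm/d
ETc = Kc × ET₀ = 1.01 × 10.3180 = 10.4212 mm/d
Crop demand D = ETc × 10 d = 10.4212 × 10 = 104.212 mm
D − Pe = 104.212 − 19.1 = 85.112 mm
Gross irrigation = 85.112 / 0.69 = 123.351 mm

123 mm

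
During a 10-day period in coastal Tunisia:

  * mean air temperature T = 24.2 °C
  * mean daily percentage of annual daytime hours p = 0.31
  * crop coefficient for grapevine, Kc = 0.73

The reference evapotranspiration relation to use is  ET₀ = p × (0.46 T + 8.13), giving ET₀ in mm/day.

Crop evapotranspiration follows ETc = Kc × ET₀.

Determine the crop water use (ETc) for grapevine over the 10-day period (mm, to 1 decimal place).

43.6 mm

ET₀ = 0.31 × (0.46 × 24.2 + 8.13) = 0.31 × 19.262 = 5.9712 mm/d
ETc = Kc × ET₀ = 0.73 × 5.9712 = 4.3590 mm/d
Over 10 days: 4.3590 × 10 = 43.590 mm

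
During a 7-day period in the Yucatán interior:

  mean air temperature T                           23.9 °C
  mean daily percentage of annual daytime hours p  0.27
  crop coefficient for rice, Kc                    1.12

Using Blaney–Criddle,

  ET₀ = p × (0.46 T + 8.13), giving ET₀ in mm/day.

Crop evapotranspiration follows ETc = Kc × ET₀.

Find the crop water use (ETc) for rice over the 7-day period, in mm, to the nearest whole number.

40 mm

ET₀ = 0.27 × (0.46 × 23.9 + 8.13) = 0.27 × 19.124 = 5.1635 mm/d
ETc = Kc × ET₀ = 1.12 × 5.1635 = 5.7831 mm/d
Over 7 days: 5.7831 × 7 = 40.482 mm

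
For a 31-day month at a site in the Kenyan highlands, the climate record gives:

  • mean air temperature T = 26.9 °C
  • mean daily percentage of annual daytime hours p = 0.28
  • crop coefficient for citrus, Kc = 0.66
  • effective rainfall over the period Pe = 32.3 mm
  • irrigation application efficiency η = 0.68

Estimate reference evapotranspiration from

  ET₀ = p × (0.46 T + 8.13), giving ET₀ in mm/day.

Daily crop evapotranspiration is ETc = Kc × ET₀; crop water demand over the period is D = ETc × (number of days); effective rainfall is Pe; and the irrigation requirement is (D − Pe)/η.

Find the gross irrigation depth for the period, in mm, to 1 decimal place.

ET₀ = 0.28 × (0.46 × 26.9 + 8.13) = 0.28 × 20.504 = 5.7411 mm/d
ETc = Kc × ET₀ = 0.66 × 5.7411 = 3.7891 mm/d
Crop demand D = ETc × 31 d = 3.7891 × 31 = 117.462 mm
D − Pe = 117.462 − 32.3 = 85.162 mm
Gross irrigation = 85.162 / 0.68 = 125.238 mm

125.2 mm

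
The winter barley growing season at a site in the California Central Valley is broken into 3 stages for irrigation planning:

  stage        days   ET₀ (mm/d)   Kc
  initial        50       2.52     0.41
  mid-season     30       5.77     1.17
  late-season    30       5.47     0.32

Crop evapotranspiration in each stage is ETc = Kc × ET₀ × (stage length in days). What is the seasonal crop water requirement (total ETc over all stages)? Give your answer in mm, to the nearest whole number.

307 mm

initial: 0.41 × 2.52 × 50 = 51.66 mm
mid-season: 1.17 × 5.77 × 30 = 202.53 mm
late-season: 0.32 × 5.47 × 30 = 52.51 mm
Seasonal total = 306.70 mm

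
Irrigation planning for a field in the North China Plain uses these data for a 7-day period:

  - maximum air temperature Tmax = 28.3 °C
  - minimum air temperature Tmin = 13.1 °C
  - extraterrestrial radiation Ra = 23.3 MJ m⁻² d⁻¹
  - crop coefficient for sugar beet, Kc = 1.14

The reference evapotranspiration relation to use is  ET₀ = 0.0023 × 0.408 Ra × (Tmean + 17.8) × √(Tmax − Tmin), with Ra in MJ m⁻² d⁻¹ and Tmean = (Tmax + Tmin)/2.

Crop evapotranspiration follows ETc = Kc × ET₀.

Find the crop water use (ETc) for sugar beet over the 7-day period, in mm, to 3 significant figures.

Tmean = (28.3 + 13.1)/2 = 20.70 °C
0.408 Ra = 0.408 × 23.3 = 9.5064 mm/d equivalent
ET₀ = 0.0023 × 9.5064 × (20.70 + 17.8) × √15.2 = 0.0023 × 9.5064 × 38.50 × 3.8987 = 3.2819 mm/d
ETc = Kc × ET₀ = 1.14 × 3.2819 = 3.7414 mm/d
Over 7 days: 3.7414 × 7 = 26.190 mm

26.2 mm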